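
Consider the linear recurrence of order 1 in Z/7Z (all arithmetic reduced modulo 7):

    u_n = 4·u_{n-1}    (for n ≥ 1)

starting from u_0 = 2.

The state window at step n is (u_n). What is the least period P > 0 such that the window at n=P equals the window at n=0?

n=0: window = (2)
n=1: window = (1)
n=2: window = (4)
n=3: window = (2)
window at n=3 equals window at n=0 → period = 3

3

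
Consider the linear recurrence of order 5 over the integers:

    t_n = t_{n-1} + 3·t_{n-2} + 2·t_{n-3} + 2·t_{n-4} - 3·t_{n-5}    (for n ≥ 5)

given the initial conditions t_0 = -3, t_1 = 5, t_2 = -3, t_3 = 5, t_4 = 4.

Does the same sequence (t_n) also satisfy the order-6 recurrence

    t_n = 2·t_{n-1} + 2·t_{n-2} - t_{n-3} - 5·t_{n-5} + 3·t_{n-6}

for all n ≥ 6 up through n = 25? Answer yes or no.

Terms t_0..t_25: -3, 5, -3, 5, 4, 32, 33, 156, 312, 898, 2116, 5647, 13947, 35980, 90653, 231433, 586305, 1492029, 3787176, 9626780, 24450677, 62130512, 157834368, 401019290, 1018804432, 2588440031
n=6: candidate gives 33, actual t_6 = 33 ✓
n=7: candidate gives 156, actual t_7 = 156 ✓
n=8: candidate gives 312, actual t_8 = 312 ✓
n=9: candidate gives 898, actual t_9 = 898 ✓
n=10: candidate gives 2116, actual t_10 = 2116 ✓
n=11: candidate gives 5647, actual t_11 = 5647 ✓
n=12: candidate gives 13947, actual t_12 = 13947 ✓
n=13: candidate gives 35980, actual t_13 = 35980 ✓
n=14: candidate gives 90653, actual t_14 = 90653 ✓
n=15: candidate gives 231433, actual t_15 = 231433 ✓
n=16: candidate gives 586305, actual t_16 = 586305 ✓
n=17: candidate gives 1492029, actual t_17 = 1492029 ✓
n=18: candidate gives 3787176, actual t_18 = 3787176 ✓
n=19: candidate gives 9626780, actual t_19 = 9626780 ✓
n=20: candidate gives 24450677, actual t_20 = 24450677 ✓
n=21: candidate gives 62130512, actual t_21 = 62130512 ✓
n=22: candidate gives 157834368, actual t_22 = 157834368 ✓
n=23: candidate gives 401019290, actual t_23 = 401019290 ✓
n=24: candidate gives 1018804432, actual t_24 = 1018804432 ✓
n=25: candidate gives 2588440031, actual t_25 = 2588440031 ✓

yes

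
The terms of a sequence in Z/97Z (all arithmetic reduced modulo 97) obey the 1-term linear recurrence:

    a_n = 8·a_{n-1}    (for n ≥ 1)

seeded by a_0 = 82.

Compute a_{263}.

14

a_1 = 8·82 = 74
a_2 = 8·74 = 10
a_3 = 8·10 = 80
a_4 = 8·80 = 58
a_5 = 8·58 = 76
a_6 = 8·76 = 26
a_7 = 8·26 = 14
a_8 = 8·14 = 15
a_9 = 8·15 = 23
a_10 = 8·23 = 87
a_11 = 8·87 = 17
a_12 = 8·17 = 39
a_13 = 8·39 = 21
a_14 = 8·21 = 71
a_15 = 8·71 = 83
a_16 = 8·83 = 82
(a_16) = (82) = (a_0), so the sequence has period 16.
263 ≡ 7 (mod 16), hence a_263 = a_7 = 14.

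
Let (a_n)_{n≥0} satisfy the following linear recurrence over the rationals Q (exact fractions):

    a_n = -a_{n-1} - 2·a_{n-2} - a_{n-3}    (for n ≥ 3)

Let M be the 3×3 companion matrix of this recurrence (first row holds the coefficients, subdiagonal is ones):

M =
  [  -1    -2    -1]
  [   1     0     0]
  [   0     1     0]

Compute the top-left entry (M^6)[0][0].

0

(M^6)[0][0] is the top entry after applying M 6 times to the unit state (1, 0, 0). Equivalently it is h_{8} for the auxiliary sequence (h_n) obeying the same recurrence with h_2 = 1 and h_i = 0 for 0 ≤ i < 2:
h_3 = -1·1 + -2·0 + -1·0 = -1
h_4 = -1·-1 + -2·1 + -1·0 = -1
h_5 = -1·-1 + -2·-1 + -1·1 = 2
h_6 = -1·2 + -2·-1 + -1·-1 = 1
h_7 = -1·1 + -2·2 + -1·-1 = -4
h_8 = -1·-4 + -2·1 + -1·2 = 0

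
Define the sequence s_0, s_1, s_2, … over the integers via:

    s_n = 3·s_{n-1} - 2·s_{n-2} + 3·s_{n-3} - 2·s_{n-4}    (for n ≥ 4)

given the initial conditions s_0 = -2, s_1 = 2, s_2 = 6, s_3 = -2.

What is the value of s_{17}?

-760618

s_4 = 3·-2 + -2·6 + 3·2 + -2·-2 = -8
s_5 = 3·-8 + -2·-2 + 3·6 + -2·2 = -6
s_6 = 3·-6 + -2·-8 + 3·-2 + -2·6 = -20
s_7 = 3·-20 + -2·-6 + 3·-8 + -2·-2 = -68
s_8 = 3·-68 + -2·-20 + 3·-6 + -2·-8 = -166
s_9 = 3·-166 + -2·-68 + 3·-20 + -2·-6 = -410
s_10 = 3·-410 + -2·-166 + 3·-68 + -2·-20 = -1062
s_11 = 3·-1062 + -2·-410 + 3·-166 + -2·-68 = -2728
s_12 = 3·-2728 + -2·-1062 + 3·-410 + -2·-166 = -6958
s_13 = 3·-6958 + -2·-2728 + 3·-1062 + -2·-410 = -17784
s_14 = 3·-17784 + -2·-6958 + 3·-2728 + -2·-1062 = -45496
s_15 = 3·-45496 + -2·-17784 + 3·-6958 + -2·-2728 = -116338
s_16 = 3·-116338 + -2·-45496 + 3·-17784 + -2·-6958 = -297458
s_17 = 3·-297458 + -2·-116338 + 3·-45496 + -2·-17784 = -760618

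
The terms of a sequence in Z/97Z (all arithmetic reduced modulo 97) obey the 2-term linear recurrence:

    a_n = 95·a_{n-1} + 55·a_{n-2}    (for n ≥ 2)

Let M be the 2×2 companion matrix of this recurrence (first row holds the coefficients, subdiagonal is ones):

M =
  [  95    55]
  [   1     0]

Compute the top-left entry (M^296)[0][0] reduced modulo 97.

(M^296)[0][0] is the top entry after applying M 296 times to the unit state (1, 0). Equivalently it is h_{297} for the auxiliary sequence (h_n) obeying the same recurrence with h_1 = 1 and h_i = 0 for 0 ≤ i < 1:
h_2 = 95·1 + 55·0 = 95
h_3 = 95·95 + 55·1 = 59
h_4 = 95·59 + 55·95 = 63
h_5 = 95·63 + 55·59 = 15
h_6 = 95·15 + 55·63 = 40
h_7 = 95·40 + 55·15 = 66
Continuing the recurrence:
  h_8 = 31;  h_9 = 76;  h_10 = 1;  h_11 = 7;  h_12 = 41;  h_13 = 12
  h_14 = 0;  h_15 = 78;  h_16 = 38;  h_17 = 43;  h_18 = 64;  h_19 = 6
  h_20 = 16;  h_21 = 7;  h_22 = 90;  h_23 = 11;  h_24 = 78;  h_25 = 61
  h_26 = 94;  h_27 = 63;  h_28 = 0;  h_29 = 70;  h_30 = 54;  h_31 = 56
  h_32 = 45;  h_33 = 80;  h_34 = 84;  h_35 = 61;  h_36 = 36;  h_37 = 82
  h_38 = 70;  h_39 = 5;  h_40 = 57;  h_41 = 64;  h_42 = 0;  h_43 = 28
  h_44 = 41;  h_45 = 3;  h_46 = 18;  h_47 = 32;  h_48 = 53;  h_49 = 5
  h_50 = 92;  h_51 = 91;  h_52 = 28;  h_53 = 2;  h_54 = 81;  h_55 = 45
  h_56 = 0;  h_57 = 50;  h_58 = 94;  h_59 = 40;  h_60 = 46;  h_61 = 71
  h_62 = 60;  h_63 = 2;  h_64 = 95;  h_65 = 17;  h_66 = 50;  h_67 = 59
  h_68 = 13;  h_69 = 18;  h_70 = 0;  h_71 = 20;  h_72 = 57;  h_73 = 16
  h_74 = 96;  h_75 = 9;  h_76 = 24;  h_77 = 59;  h_78 = 38;  h_79 = 65
  h_80 = 20;  h_81 = 43;  h_82 = 44;  h_83 = 46;  h_84 = 0;  h_85 = 8
  h_86 = 81;  h_87 = 84;  h_88 = 19;  h_89 = 23;  h_90 = 29;  h_91 = 43
  h_92 = 54;  h_93 = 26;  h_94 = 8;  h_95 = 56;  h_96 = 37;  h_97 = 96
  h_98 = 0;  h_99 = 42;  h_100 = 13;  h_101 = 53;  h_102 = 27;  h_103 = 48
  h_104 = 31;  h_105 = 56;  h_106 = 41;  h_107 = 88;  h_108 = 42;  h_109 = 3
  h_110 = 73;  h_111 = 19;  h_112 = 0;  h_113 = 75;  h_114 = 44;  h_115 = 60
  h_116 = 69;  h_117 = 58;  h_118 = 90;  h_119 = 3;  h_120 = 94;  h_121 = 74
  h_122 = 75;  h_123 = 40;  h_124 = 68;  h_125 = 27;  h_126 = 0;  h_127 = 30
  h_128 = 37;  h_129 = 24;  h_130 = 47;  h_131 = 62;  h_132 = 36;  h_133 = 40
  h_134 = 57;  h_135 = 49;  h_136 = 30;  h_137 = 16;  h_138 = 66;  h_139 = 69
  h_140 = 0;  h_141 = 12;  h_142 = 73;  h_143 = 29;  h_144 = 77;  h_145 = 83
  h_146 = 92;  h_147 = 16;  h_148 = 81;  h_149 = 39;  h_150 = 12;  h_151 = 84
  h_152 = 7;  h_153 = 47;  h_154 = 0;  h_155 = 63;  h_156 = 68;  h_157 = 31
  h_158 = 89;  h_159 = 72;  h_160 = 95;  h_161 = 84;  h_162 = 13;  h_163 = 35
  h_164 = 63;  h_165 = 53;  h_166 = 61;  h_167 = 77;  h_168 = 0;  h_169 = 64
  h_170 = 66;  h_171 = 90;  h_172 = 55;  h_173 = 87;  h_174 = 38;  h_175 = 53
  h_176 = 44;  h_177 = 14;  h_178 = 64;  h_179 = 60;  h_180 = 5;  h_181 = 89
  h_182 = 0;  h_183 = 45;  h_184 = 7;  h_185 = 36;  h_186 = 22;  h_187 = 93
  h_188 = 54;  h_189 = 60;  h_190 = 37;  h_191 = 25;  h_192 = 45;  h_193 = 24
  h_194 = 2;  h_195 = 55;  h_196 = 0;  h_197 = 18;  h_198 = 61;  h_199 = 92
  h_200 = 67;  h_201 = 76;  h_202 = 41;  h_203 = 24;  h_204 = 73;  h_205 = 10
  h_206 = 18;  h_207 = 29;  h_208 = 59;  h_209 = 22;  h_210 = 0;  h_211 = 46
  h_212 = 5;  h_213 = 95;  h_214 = 85;  h_215 = 11;  h_216 = 94;  h_217 = 29
  h_218 = 68;  h_219 = 4;  h_220 = 46;  h_221 = 31;  h_222 = 43;  h_223 = 67
  h_224 = 0;  h_225 = 96;  h_226 = 2;  h_227 = 38;  h_228 = 34;  h_229 = 82
  h_230 = 57;  h_231 = 31;  h_232 = 66;  h_233 = 21;  h_234 = 96;  h_235 = 90
  h_236 = 56;  h_237 = 85;  h_238 = 0;  h_239 = 19;  h_240 = 59;  h_241 = 54
  h_242 = 33;  h_243 = 91;  h_244 = 81;  h_245 = 90;  h_246 = 7;  h_247 = 86
  h_248 = 19;  h_249 = 36;  h_250 = 3;  h_251 = 34;  h_252 = 0;  h_253 = 27
  h_254 = 43;  h_255 = 41;  h_256 = 52;  h_257 = 17;  h_258 = 13;  h_259 = 36
  h_260 = 61;  h_261 = 15;  h_262 = 27;  h_263 = 92;  h_264 = 40;  h_265 = 33
  h_266 = 0;  h_267 = 69;  h_268 = 56;  h_269 = 94;  h_270 = 79;  h_271 = 65
  h_272 = 44;  h_273 = 92;  h_274 = 5;  h_275 = 6;  h_276 = 69;  h_277 = 95
  h_278 = 16;  h_279 = 52;  h_280 = 0;  h_281 = 47;  h_282 = 3;  h_283 = 57
  h_284 = 51;  h_285 = 26;  h_286 = 37;  h_287 = 95;  h_288 = 2;  h_289 = 80
  h_290 = 47;  h_291 = 38;  h_292 = 84;  h_293 = 79;  h_294 = 0;  h_295 = 77
h_296 = 95·77 + 55·0 = 40
h_297 = 95·40 + 55·77 = 81

81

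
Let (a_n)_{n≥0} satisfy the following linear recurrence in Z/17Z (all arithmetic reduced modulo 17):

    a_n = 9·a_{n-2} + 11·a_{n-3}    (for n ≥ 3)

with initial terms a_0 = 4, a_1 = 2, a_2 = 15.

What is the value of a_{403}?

a_3 = 0·15 + 9·2 + 11·4 = 11
a_4 = 0·11 + 9·15 + 11·2 = 4
a_5 = 0·4 + 9·11 + 11·15 = 9
a_6 = 0·9 + 9·4 + 11·11 = 4
a_7 = 0·4 + 9·9 + 11·4 = 6
a_8 = 0·6 + 9·4 + 11·9 = 16
Continuing the recurrence:
  a_9 = 13;  a_10 = 6;  a_11 = 4;  a_12 = 10;  a_13 = 0;  a_14 = 15
  a_15 = 8;  a_16 = 16;  a_17 = 16;  a_18 = 11;  a_19 = 14;  a_20 = 3
  a_21 = 9;  a_22 = 11;  a_23 = 12;  a_24 = 11;  a_25 = 8;  a_26 = 10
  a_27 = 6;  a_28 = 8;  a_29 = 11;  a_30 = 2;  a_31 = 0;  a_32 = 3
  a_33 = 5;  a_34 = 10;  a_35 = 10;  a_36 = 9;  a_37 = 13;  a_38 = 4
  a_39 = 12;  a_40 = 9;  a_41 = 16;  a_42 = 9;  a_43 = 5;  a_44 = 2
  a_45 = 8;  a_46 = 5;  a_47 = 9;  a_48 = 14;  a_49 = 0;  a_50 = 4
  a_51 = 1;  a_52 = 2;  a_53 = 2;  a_54 = 12;  a_55 = 6;  a_56 = 11
  a_57 = 16;  a_58 = 12;  a_59 = 10;  a_60 = 12;  a_61 = 1;  a_62 = 14
  a_63 = 5;  a_64 = 1;  a_65 = 12;  a_66 = 13;  a_67 = 0;  a_68 = 11
  a_69 = 7;  a_70 = 14;  a_71 = 14;  a_72 = 16;  a_73 = 8;  a_74 = 9
  a_75 = 10;  a_76 = 16;  a_77 = 2;  a_78 = 16;  a_79 = 7;  a_80 = 13
  a_81 = 1;  a_82 = 7;  a_83 = 16;  a_84 = 6;  a_85 = 0;  a_86 = 9
  a_87 = 15;  a_88 = 13;  a_89 = 13;  a_90 = 10;  a_91 = 5;  a_92 = 12
  a_93 = 2;  a_94 = 10;  a_95 = 14;  a_96 = 10;  a_97 = 15;  a_98 = 6
  a_99 = 7;  a_100 = 15;  a_101 = 10;  a_102 = 8;  a_103 = 0;  a_104 = 12
  a_105 = 3;  a_106 = 6;  a_107 = 6;  a_108 = 2;  a_109 = 1;  a_110 = 16
  a_111 = 14;  a_112 = 2;  a_113 = 13;  a_114 = 2;  a_115 = 3;  a_116 = 8
  a_117 = 15;  a_118 = 3;  a_119 = 2;  a_120 = 5;  a_121 = 0;  a_122 = 16
  a_123 = 4;  a_124 = 8;  a_125 = 8;  a_126 = 14;  a_127 = 7;  a_128 = 10
  a_129 = 13;  a_130 = 14;  a_131 = 6;  a_132 = 14;  a_133 = 4;  a_134 = 5
  a_135 = 3;  a_136 = 4;  a_137 = 14;  a_138 = 1;  a_139 = 0;  a_140 = 10
  a_141 = 11;  a_142 = 5;  a_143 = 5;  a_144 = 13;  a_145 = 15;  a_146 = 2
  a_147 = 6;  a_148 = 13;  a_149 = 8;  a_150 = 13;  a_151 = 11;  a_152 = 1
  a_153 = 4;  a_154 = 11;  a_155 = 13;  a_156 = 7;  a_157 = 0;  a_158 = 2
  a_159 = 9;  a_160 = 1;  a_161 = 1;  a_162 = 6;  a_163 = 3;  a_164 = 14
  a_165 = 8;  a_166 = 6;  a_167 = 5;  a_168 = 6;  a_169 = 9;  a_170 = 7
  a_171 = 11;  a_172 = 9;  a_173 = 6;  a_174 = 15;  a_175 = 0;  a_176 = 14
  a_177 = 12;  a_178 = 7;  a_179 = 7;  a_180 = 8;  a_181 = 4;  a_182 = 13
  a_183 = 5;  a_184 = 8;  a_185 = 1;  a_186 = 8;  a_187 = 12;  a_188 = 15
  a_189 = 9;  a_190 = 12;  a_191 = 8;  a_192 = 3;  a_193 = 0;  a_194 = 13
  a_195 = 16;  a_196 = 15;  a_197 = 15;  a_198 = 5;  a_199 = 11;  a_200 = 6
  a_201 = 1;  a_202 = 5;  a_203 = 7;  a_204 = 5;  a_205 = 16;  a_206 = 3
  a_207 = 12;  a_208 = 16;  a_209 = 5;  a_210 = 4;  a_211 = 0;  a_212 = 6
  a_213 = 10;  a_214 = 3;  a_215 = 3;  a_216 = 1;  a_217 = 9;  a_218 = 8
  a_219 = 7;  a_220 = 1;  a_221 = 15;  a_222 = 1;  a_223 = 10;  a_224 = 4
  a_225 = 16;  a_226 = 10;  a_227 = 1;  a_228 = 11;  a_229 = 0;  a_230 = 8
  a_231 = 2;  a_232 = 4;  a_233 = 4;  a_234 = 7;  a_235 = 12;  a_236 = 5
  a_237 = 15;  a_238 = 7;  a_239 = 3;  a_240 = 7;  a_241 = 2;  a_242 = 11
  a_243 = 10;  a_244 = 2;  a_245 = 7;  a_246 = 9;  a_247 = 0;  a_248 = 5
  a_249 = 14;  a_250 = 11;  a_251 = 11;  a_252 = 15;  a_253 = 16;  a_254 = 1
  a_255 = 3;  a_256 = 15;  a_257 = 4;  a_258 = 15;  a_259 = 14;  a_260 = 9
  a_261 = 2;  a_262 = 14;  a_263 = 15;  a_264 = 12;  a_265 = 0;  a_266 = 1
  a_267 = 13;  a_268 = 9;  a_269 = 9;  a_270 = 3;  a_271 = 10;  a_272 = 7
  a_273 = 4;  a_274 = 3;  a_275 = 11;  a_276 = 3;  a_277 = 13;  a_278 = 12
  a_279 = 14;  a_280 = 13;  a_281 = 3;  a_282 = 16;  a_283 = 0;  a_284 = 7
  a_285 = 6;  a_286 = 12;  a_287 = 12;  a_288 = 4;  a_289 = 2;  a_290 = 15
  a_291 = 11;  a_292 = 4;  a_293 = 9;  a_294 = 4;  a_295 = 6;  a_296 = 16
  a_297 = 13;  a_298 = 6;  a_299 = 4;  a_300 = 10;  a_301 = 0;  a_302 = 15
  a_303 = 8;  a_304 = 16;  a_305 = 16;  a_306 = 11;  a_307 = 14;  a_308 = 3
  a_309 = 9;  a_310 = 11;  a_311 = 12;  a_312 = 11;  a_313 = 8;  a_314 = 10
  a_315 = 6;  a_316 = 8;  a_317 = 11;  a_318 = 2;  a_319 = 0;  a_320 = 3
  a_321 = 5;  a_322 = 10;  a_323 = 10;  a_324 = 9;  a_325 = 13;  a_326 = 4
  a_327 = 12;  a_328 = 9;  a_329 = 16;  a_330 = 9;  a_331 = 5;  a_332 = 2
  a_333 = 8;  a_334 = 5;  a_335 = 9;  a_336 = 14;  a_337 = 0;  a_338 = 4
  a_339 = 1;  a_340 = 2;  a_341 = 2;  a_342 = 12;  a_343 = 6;  a_344 = 11
  a_345 = 16;  a_346 = 12;  a_347 = 10;  a_348 = 12;  a_349 = 1;  a_350 = 14
  a_351 = 5;  a_352 = 1;  a_353 = 12;  a_354 = 13;  a_355 = 0;  a_356 = 11
  a_357 = 7;  a_358 = 14;  a_359 = 14;  a_360 = 16;  a_361 = 8;  a_362 = 9
  a_363 = 10;  a_364 = 16;  a_365 = 2;  a_366 = 16;  a_367 = 7;  a_368 = 13
  a_369 = 1;  a_370 = 7;  a_371 = 16;  a_372 = 6;  a_373 = 0;  a_374 = 9
  a_375 = 15;  a_376 = 13;  a_377 = 13;  a_378 = 10;  a_379 = 5;  a_380 = 12
  a_381 = 2;  a_382 = 10;  a_383 = 14;  a_384 = 10;  a_385 = 15;  a_386 = 6
  a_387 = 7;  a_388 = 15;  a_389 = 10;  a_390 = 8;  a_391 = 0;  a_392 = 12
  a_393 = 3;  a_394 = 6;  a_395 = 6;  a_396 = 2;  a_397 = 1;  a_398 = 16
  a_399 = 14;  a_400 = 2;  a_401 = 13
a_402 = 0·13 + 9·2 + 11·14 = 2
a_403 = 0·2 + 9·13 + 11·2 = 3

3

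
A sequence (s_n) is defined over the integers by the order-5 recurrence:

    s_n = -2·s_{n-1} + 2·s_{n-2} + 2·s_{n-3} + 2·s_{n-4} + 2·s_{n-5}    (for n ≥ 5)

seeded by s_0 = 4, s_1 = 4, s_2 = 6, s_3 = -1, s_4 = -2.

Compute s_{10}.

s_5 = -2·-2 + 2·-1 + 2·6 + 2·4 + 2·4 = 30
s_6 = -2·30 + 2·-2 + 2·-1 + 2·6 + 2·4 = -46
s_7 = -2·-46 + 2·30 + 2·-2 + 2·-1 + 2·6 = 158
s_8 = -2·158 + 2·-46 + 2·30 + 2·-2 + 2·-1 = -354
s_9 = -2·-354 + 2·158 + 2·-46 + 2·30 + 2·-2 = 988
s_10 = -2·988 + 2·-354 + 2·158 + 2·-46 + 2·30 = -2400

-2400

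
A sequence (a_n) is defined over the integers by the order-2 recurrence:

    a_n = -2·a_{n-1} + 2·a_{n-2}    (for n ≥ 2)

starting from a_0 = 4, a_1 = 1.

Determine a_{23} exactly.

-6092617728

a_2 = -2·1 + 2·4 = 6
a_3 = -2·6 + 2·1 = -10
a_4 = -2·-10 + 2·6 = 32
a_5 = -2·32 + 2·-10 = -84
a_6 = -2·-84 + 2·32 = 232
a_7 = -2·232 + 2·-84 = -632
a_8 = -2·-632 + 2·232 = 1728
a_9 = -2·1728 + 2·-632 = -4720
a_10 = -2·-4720 + 2·1728 = 12896
a_11 = -2·12896 + 2·-4720 = -35232
a_12 = -2·-35232 + 2·12896 = 96256
a_13 = -2·96256 + 2·-35232 = -262976
a_14 = -2·-262976 + 2·96256 = 718464
a_15 = -2·718464 + 2·-262976 = -1962880
a_16 = -2·-1962880 + 2·718464 = 5362688
a_17 = -2·5362688 + 2·-1962880 = -14651136
a_18 = -2·-14651136 + 2·5362688 = 40027648
a_19 = -2·40027648 + 2·-14651136 = -109357568
a_20 = -2·-109357568 + 2·40027648 = 298770432
a_21 = -2·298770432 + 2·-109357568 = -816256000
a_22 = -2·-816256000 + 2·298770432 = 2230052864
a_23 = -2·2230052864 + 2·-816256000 = -6092617728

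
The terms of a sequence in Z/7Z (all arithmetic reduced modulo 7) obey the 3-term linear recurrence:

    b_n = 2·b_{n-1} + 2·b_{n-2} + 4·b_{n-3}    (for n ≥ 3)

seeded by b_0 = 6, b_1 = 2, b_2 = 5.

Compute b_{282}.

5

b_3 = 2·5 + 2·2 + 4·6 = 3
b_4 = 2·3 + 2·5 + 4·2 = 3
b_5 = 2·3 + 2·3 + 4·5 = 4
b_6 = 2·4 + 2·3 + 4·3 = 5
b_7 = 2·5 + 2·4 + 4·3 = 2
b_8 = 2·2 + 2·5 + 4·4 = 2
b_9 = 2·2 + 2·2 + 4·5 = 0
b_10 = 2·0 + 2·2 + 4·2 = 5
b_11 = 2·5 + 2·0 + 4·2 = 4
b_12 = 2·4 + 2·5 + 4·0 = 4
b_13 = 2·4 + 2·4 + 4·5 = 1
b_14 = 2·1 + 2·4 + 4·4 = 5
b_15 = 2·5 + 2·1 + 4·4 = 0
b_16 = 2·0 + 2·5 + 4·1 = 0
b_17 = 2·0 + 2·0 + 4·5 = 6
b_18 = 2·6 + 2·0 + 4·0 = 5
b_19 = 2·5 + 2·6 + 4·0 = 1
b_20 = 2·1 + 2·5 + 4·6 = 1
b_21 = 2·1 + 2·1 + 4·5 = 3
b_22 = 2·3 + 2·1 + 4·1 = 5
b_23 = 2·5 + 2·3 + 4·1 = 6
b_24 = 2·6 + 2·5 + 4·3 = 6
b_25 = 2·6 + 2·6 + 4·5 = 2
b_26 = 2·2 + 2·6 + 4·6 = 5
(b_24, b_25, b_26) = (6, 2, 5) = (b_0, b_1, b_2), so the sequence has period 24.
282 ≡ 18 (mod 24), hence b_282 = b_18 = 5.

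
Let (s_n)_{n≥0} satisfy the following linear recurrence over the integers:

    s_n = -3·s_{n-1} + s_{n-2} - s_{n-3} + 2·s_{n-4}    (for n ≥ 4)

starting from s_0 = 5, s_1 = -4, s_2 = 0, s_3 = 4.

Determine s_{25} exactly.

s_4 = -3·4 + 1·0 + -1·-4 + 2·5 = 2
s_5 = -3·2 + 1·4 + -1·0 + 2·-4 = -10
s_6 = -3·-10 + 1·2 + -1·4 + 2·0 = 28
s_7 = -3·28 + 1·-10 + -1·2 + 2·4 = -88
s_8 = -3·-88 + 1·28 + -1·-10 + 2·2 = 306
s_9 = -3·306 + 1·-88 + -1·28 + 2·-10 = -1054
s_10 = -3·-1054 + 1·306 + -1·-88 + 2·28 = 3612
s_11 = -3·3612 + 1·-1054 + -1·306 + 2·-88 = -12372
s_12 = -3·-12372 + 1·3612 + -1·-1054 + 2·306 = 42394
s_13 = -3·42394 + 1·-12372 + -1·3612 + 2·-1054 = -145274
s_14 = -3·-145274 + 1·42394 + -1·-12372 + 2·3612 = 497812
s_15 = -3·497812 + 1·-145274 + -1·42394 + 2·-12372 = -1705848
s_16 = -3·-1705848 + 1·497812 + -1·-145274 + 2·42394 = 5845418
s_17 = -3·5845418 + 1·-1705848 + -1·497812 + 2·-145274 = -20030462
s_18 = -3·-20030462 + 1·5845418 + -1·-1705848 + 2·497812 = 68638276
s_19 = -3·68638276 + 1·-20030462 + -1·5845418 + 2·-1705848 = -235202404
s_20 = -3·-235202404 + 1·68638276 + -1·-20030462 + 2·5845418 = 805966786
s_21 = -3·805966786 + 1·-235202404 + -1·68638276 + 2·-20030462 = -2761801962
s_22 = -3·-2761801962 + 1·805966786 + -1·-235202404 + 2·68638276 = 9463851628
s_23 = -3·9463851628 + 1·-2761801962 + -1·805966786 + 2·-235202404 = -32429728440
s_24 = -3·-32429728440 + 1·9463851628 + -1·-2761801962 + 2·805966786 = 111126772482
s_25 = -3·111126772482 + 1·-32429728440 + -1·9463851628 + 2·-2761801962 = -380797501438

-380797501438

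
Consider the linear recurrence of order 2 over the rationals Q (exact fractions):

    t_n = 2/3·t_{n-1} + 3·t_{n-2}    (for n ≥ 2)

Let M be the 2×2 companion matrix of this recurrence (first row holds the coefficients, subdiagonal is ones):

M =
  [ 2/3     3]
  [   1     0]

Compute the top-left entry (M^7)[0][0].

(M^7)[0][0] is the top entry after applying M 7 times to the unit state (1, 0). Equivalently it is h_{8} for the auxiliary sequence (h_n) obeying the same recurrence with h_1 = 1 and h_i = 0 for 0 ≤ i < 1:
h_2 = 2/3·1 + 3·0 = 2/3
h_3 = 2/3·2/3 + 3·1 = 31/9
h_4 = 2/3·31/9 + 3·2/3 = 116/27
h_5 = 2/3·116/27 + 3·31/9 = 1069/81
h_6 = 2/3·1069/81 + 3·116/27 = 5270/243
h_7 = 2/3·5270/243 + 3·1069/81 = 39403/729
h_8 = 2/3·39403/729 + 3·5270/243 = 221096/2187

221096/2187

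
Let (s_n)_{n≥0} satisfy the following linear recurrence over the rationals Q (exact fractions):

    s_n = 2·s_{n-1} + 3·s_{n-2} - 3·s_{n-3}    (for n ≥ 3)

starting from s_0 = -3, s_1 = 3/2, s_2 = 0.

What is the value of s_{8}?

3015/2

s_3 = 2·0 + 3·3/2 + -3·-3 = 27/2
s_4 = 2·27/2 + 3·0 + -3·3/2 = 45/2
s_5 = 2·45/2 + 3·27/2 + -3·0 = 171/2
s_6 = 2·171/2 + 3·45/2 + -3·27/2 = 198
s_7 = 2·198 + 3·171/2 + -3·45/2 = 585
s_8 = 2·585 + 3·198 + -3·171/2 = 3015/2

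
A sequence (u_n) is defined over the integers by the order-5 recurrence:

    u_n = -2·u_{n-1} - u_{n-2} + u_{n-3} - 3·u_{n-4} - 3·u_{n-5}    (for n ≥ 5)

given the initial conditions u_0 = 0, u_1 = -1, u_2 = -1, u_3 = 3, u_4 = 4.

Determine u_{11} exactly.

u_5 = -2·4 + -1·3 + 1·-1 + -3·-1 + -3·0 = -9
u_6 = -2·-9 + -1·4 + 1·3 + -3·-1 + -3·-1 = 23
u_7 = -2·23 + -1·-9 + 1·4 + -3·3 + -3·-1 = -39
u_8 = -2·-39 + -1·23 + 1·-9 + -3·4 + -3·3 = 25
u_9 = -2·25 + -1·-39 + 1·23 + -3·-9 + -3·4 = 27
u_10 = -2·27 + -1·25 + 1·-39 + -3·23 + -3·-9 = -160
u_11 = -2·-160 + -1·27 + 1·25 + -3·-39 + -3·23 = 366

366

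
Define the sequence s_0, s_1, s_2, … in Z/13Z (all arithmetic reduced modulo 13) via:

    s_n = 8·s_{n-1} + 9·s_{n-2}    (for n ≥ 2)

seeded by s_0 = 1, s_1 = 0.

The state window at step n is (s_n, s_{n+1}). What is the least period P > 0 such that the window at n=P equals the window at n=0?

6

n=0: window = (1, 0)
n=1: window = (0, 9)
n=2: window = (9, 7)
n=3: window = (7, 7)
n=4: window = (7, 2)
n=5: window = (2, 1)
n=6: window = (1, 0)
window at n=6 equals window at n=0 → period = 6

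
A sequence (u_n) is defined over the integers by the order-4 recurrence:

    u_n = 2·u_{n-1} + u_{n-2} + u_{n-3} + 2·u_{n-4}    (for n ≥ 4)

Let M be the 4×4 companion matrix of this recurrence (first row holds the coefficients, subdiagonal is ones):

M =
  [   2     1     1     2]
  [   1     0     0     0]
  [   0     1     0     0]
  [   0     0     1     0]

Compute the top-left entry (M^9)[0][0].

(M^9)[0][0] is the top entry after applying M 9 times to the unit state (1, 0, 0, 0). Equivalently it is h_{12} for the auxiliary sequence (h_n) obeying the same recurrence with h_3 = 1 and h_i = 0 for 0 ≤ i < 3:
h_4 = 2·1 + 1·0 + 1·0 + 2·0 = 2
h_5 = 2·2 + 1·1 + 1·0 + 2·0 = 5
h_6 = 2·5 + 1·2 + 1·1 + 2·0 = 13
h_7 = 2·13 + 1·5 + 1·2 + 2·1 = 35
h_8 = 2·35 + 1·13 + 1·5 + 2·2 = 92
h_9 = 2·92 + 1·35 + 1·13 + 2·5 = 242
h_10 = 2·242 + 1·92 + 1·35 + 2·13 = 637
h_11 = 2·637 + 1·242 + 1·92 + 2·35 = 1678
h_12 = 2·1678 + 1·637 + 1·242 + 2·92 = 4419

4419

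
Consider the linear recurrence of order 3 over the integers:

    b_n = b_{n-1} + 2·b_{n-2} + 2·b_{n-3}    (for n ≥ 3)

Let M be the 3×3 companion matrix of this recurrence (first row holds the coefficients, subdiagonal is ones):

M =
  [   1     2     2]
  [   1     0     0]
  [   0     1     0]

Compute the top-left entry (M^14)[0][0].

(M^14)[0][0] is the top entry after applying M 14 times to the unit state (1, 0, 0). Equivalently it is h_{16} for the auxiliary sequence (h_n) obeying the same recurrence with h_2 = 1 and h_i = 0 for 0 ≤ i < 2:
h_3 = 1·1 + 2·0 + 2·0 = 1
h_4 = 1·1 + 2·1 + 2·0 = 3
h_5 = 1·3 + 2·1 + 2·1 = 7
h_6 = 1·7 + 2·3 + 2·1 = 15
h_7 = 1·15 + 2·7 + 2·3 = 35
h_8 = 1·35 + 2·15 + 2·7 = 79
h_9 = 1·79 + 2·35 + 2·15 = 179
h_10 = 1·179 + 2·79 + 2·35 = 407
h_11 = 1·407 + 2·179 + 2·79 = 923
h_12 = 1·923 + 2·407 + 2·179 = 2095
h_13 = 1·2095 + 2·923 + 2·407 = 4755
h_14 = 1·4755 + 2·2095 + 2·923 = 10791
h_15 = 1·10791 + 2·4755 + 2·2095 = 24491
h_16 = 1·24491 + 2·10791 + 2·4755 = 55583

55583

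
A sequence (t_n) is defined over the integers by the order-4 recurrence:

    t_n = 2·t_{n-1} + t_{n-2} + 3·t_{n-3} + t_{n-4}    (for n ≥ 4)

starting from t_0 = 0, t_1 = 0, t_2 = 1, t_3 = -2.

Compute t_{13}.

t_4 = 2·-2 + 1·1 + 3·0 + 1·0 = -3
t_5 = 2·-3 + 1·-2 + 3·1 + 1·0 = -5
t_6 = 2·-5 + 1·-3 + 3·-2 + 1·1 = -18
t_7 = 2·-18 + 1·-5 + 3·-3 + 1·-2 = -52
t_8 = 2·-52 + 1·-18 + 3·-5 + 1·-3 = -140
t_9 = 2·-140 + 1·-52 + 3·-18 + 1·-5 = -391
t_10 = 2·-391 + 1·-140 + 3·-52 + 1·-18 = -1096
t_11 = 2·-1096 + 1·-391 + 3·-140 + 1·-52 = -3055
t_12 = 2·-3055 + 1·-1096 + 3·-391 + 1·-140 = -8519
t_13 = 2·-8519 + 1·-3055 + 3·-1096 + 1·-391 = -23772

-23772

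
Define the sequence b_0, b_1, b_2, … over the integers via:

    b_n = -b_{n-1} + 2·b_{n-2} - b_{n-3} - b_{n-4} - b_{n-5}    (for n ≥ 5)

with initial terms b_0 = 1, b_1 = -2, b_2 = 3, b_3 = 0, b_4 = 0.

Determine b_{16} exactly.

5160

b_5 = -1·0 + 2·0 + -1·3 + -1·-2 + -1·1 = -2
b_6 = -1·-2 + 2·0 + -1·0 + -1·3 + -1·-2 = 1
b_7 = -1·1 + 2·-2 + -1·0 + -1·0 + -1·3 = -8
b_8 = -1·-8 + 2·1 + -1·-2 + -1·0 + -1·0 = 12
b_9 = -1·12 + 2·-8 + -1·1 + -1·-2 + -1·0 = -27
b_10 = -1·-27 + 2·12 + -1·-8 + -1·1 + -1·-2 = 60
b_11 = -1·60 + 2·-27 + -1·12 + -1·-8 + -1·1 = -119
b_12 = -1·-119 + 2·60 + -1·-27 + -1·12 + -1·-8 = 262
b_13 = -1·262 + 2·-119 + -1·60 + -1·-27 + -1·12 = -545
b_14 = -1·-545 + 2·262 + -1·-119 + -1·60 + -1·-27 = 1155
b_15 = -1·1155 + 2·-545 + -1·262 + -1·-119 + -1·60 = -2448
b_16 = -1·-2448 + 2·1155 + -1·-545 + -1·262 + -1·-119 = 5160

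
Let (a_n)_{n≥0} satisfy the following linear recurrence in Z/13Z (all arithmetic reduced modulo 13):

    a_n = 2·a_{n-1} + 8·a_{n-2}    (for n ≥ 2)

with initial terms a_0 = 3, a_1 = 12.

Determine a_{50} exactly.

a_2 = 2·12 + 8·3 = 9
a_3 = 2·9 + 8·12 = 10
a_4 = 2·10 + 8·9 = 1
a_5 = 2·1 + 8·10 = 4
a_6 = 2·4 + 8·1 = 3
a_7 = 2·3 + 8·4 = 12
(a_6, a_7) = (3, 12) = (a_0, a_1), so the sequence has period 6.
50 ≡ 2 (mod 6), hence a_50 = a_2 = 9.

9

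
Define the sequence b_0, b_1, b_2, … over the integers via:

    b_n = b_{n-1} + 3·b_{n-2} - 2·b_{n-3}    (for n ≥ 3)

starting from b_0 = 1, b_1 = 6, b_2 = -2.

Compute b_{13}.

5976

b_3 = 1·-2 + 3·6 + -2·1 = 14
b_4 = 1·14 + 3·-2 + -2·6 = -4
b_5 = 1·-4 + 3·14 + -2·-2 = 42
b_6 = 1·42 + 3·-4 + -2·14 = 2
b_7 = 1·2 + 3·42 + -2·-4 = 136
b_8 = 1·136 + 3·2 + -2·42 = 58
b_9 = 1·58 + 3·136 + -2·2 = 462
b_10 = 1·462 + 3·58 + -2·136 = 364
b_11 = 1·364 + 3·462 + -2·58 = 1634
b_12 = 1·1634 + 3·364 + -2·462 = 1802
b_13 = 1·1802 + 3·1634 + -2·364 = 5976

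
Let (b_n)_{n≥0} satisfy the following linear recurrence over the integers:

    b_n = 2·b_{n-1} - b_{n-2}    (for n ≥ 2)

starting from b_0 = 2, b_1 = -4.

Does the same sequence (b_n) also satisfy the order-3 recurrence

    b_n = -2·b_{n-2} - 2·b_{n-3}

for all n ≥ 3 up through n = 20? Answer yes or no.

no

Terms b_0..b_20: 2, -4, -10, -16, -22, -28, -34, -40, -46, -52, -58, -64, -70, -76, -82, -88, -94, -100, -106, -112, -118
n=3: candidate gives 4, actual b_3 = -16 ✗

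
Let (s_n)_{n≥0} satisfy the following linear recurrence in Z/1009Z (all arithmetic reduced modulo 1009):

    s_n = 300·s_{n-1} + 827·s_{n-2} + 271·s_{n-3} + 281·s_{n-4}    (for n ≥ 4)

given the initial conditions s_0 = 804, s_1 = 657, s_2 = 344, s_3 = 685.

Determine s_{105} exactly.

s_4 = 300·685 + 827·344 + 271·657 + 281·804 = 994
s_5 = 300·994 + 827·685 + 271·344 + 281·657 = 348
s_6 = 300·348 + 827·994 + 271·685 + 281·344 = 964
s_7 = 300·964 + 827·348 + 271·994 + 281·685 = 594
s_8 = 300·594 + 827·964 + 271·348 + 281·994 = 17
s_9 = 300·17 + 827·594 + 271·964 + 281·348 = 747
Continuing the recurrence:
  s_10 = 41;  s_11 = 444;  s_12 = 991;  s_13 = 613;  s_14 = 177;  s_15 = 880
  s_16 = 350;  s_17 = 593;  s_18 = 835;  s_19 = 384;  s_20 = 303;  s_21 = 240
  s_22 = 385;  s_23 = 506;  s_24 = 852;  s_25 = 295;  s_26 = 154;  s_27 = 330
  s_28 = 855;  s_29 = 207;  s_30 = 852;  s_31 = 528;  s_32 = 15;  s_33 = 708
  s_34 = 896;  s_35 = 776;  s_36 = 444;  s_37 = 871;  s_38 = 840;  s_39 = 6
  s_40 = 862;  s_41 = 392;  s_42 = 618;  s_43 = 230;  s_44 = 260;  s_45 = 980
  s_46 = 366;  s_47 = 945;  s_48 = 578;  s_49 = 628;  s_50 = 203;  s_51 = 502
  s_52 = 282;  s_53 = 719;  s_54 = 275;  s_55 = 623;  s_56 = 278;  s_57 = 382
  s_58 = 349;  s_59 = 30;  s_60 = 997;  s_61 = 142;  s_62 = 642;  s_63 = 404
  s_64 = 115;  s_65 = 299;  s_66 = 461;  s_67 = 537;  s_68 = 850;  s_69 = 958
  s_70 = 132;  s_71 = 295;  s_72 = 931;  s_73 = 855;  s_74 = 277;  s_75 = 346
  s_76 = 833;  s_77 = 777;  s_78 = 847;  s_79 = 776;  s_80 = 624;  s_81 = 441
  s_82 = 877;  s_83 = 922;  s_84 = 169;  s_85 = 306;  s_86 = 373;  s_87 = 876
  s_88 = 431;  s_89 = 542;  s_90 = 569;  s_91 = 134;  s_92 = 817;  s_93 = 515
  s_94 = 209;  s_95 = 1006;  s_96 = 261;  s_97 = 707;  s_98 = 534;  s_99 = 514
  s_100 = 79;  s_101 = 94;  s_102 = 470;  s_103 = 152
s_104 = 300·152 + 827·470 + 271·94 + 281·79 = 670
s_105 = 300·670 + 827·152 + 271·470 + 281·94 = 204

204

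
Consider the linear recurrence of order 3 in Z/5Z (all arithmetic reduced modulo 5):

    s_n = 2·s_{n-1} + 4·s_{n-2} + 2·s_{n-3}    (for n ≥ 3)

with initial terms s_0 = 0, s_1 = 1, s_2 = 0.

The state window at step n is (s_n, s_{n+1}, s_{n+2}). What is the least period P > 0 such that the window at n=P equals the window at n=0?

4

n=0: window = (0, 1, 0)
n=1: window = (1, 0, 4)
n=2: window = (0, 4, 0)
n=3: window = (4, 0, 1)
n=4: window = (0, 1, 0)
window at n=4 equals window at n=0 → period = 4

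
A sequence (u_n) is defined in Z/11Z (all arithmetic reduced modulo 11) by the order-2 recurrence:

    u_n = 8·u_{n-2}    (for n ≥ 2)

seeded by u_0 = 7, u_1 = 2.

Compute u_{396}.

2

u_2 = 0·2 + 8·7 = 1
u_3 = 0·1 + 8·2 = 5
u_4 = 0·5 + 8·1 = 8
u_5 = 0·8 + 8·5 = 7
u_6 = 0·7 + 8·8 = 9
u_7 = 0·9 + 8·7 = 1
u_8 = 0·1 + 8·9 = 6
u_9 = 0·6 + 8·1 = 8
u_10 = 0·8 + 8·6 = 4
u_11 = 0·4 + 8·8 = 9
u_12 = 0·9 + 8·4 = 10
u_13 = 0·10 + 8·9 = 6
u_14 = 0·6 + 8·10 = 3
u_15 = 0·3 + 8·6 = 4
u_16 = 0·4 + 8·3 = 2
u_17 = 0·2 + 8·4 = 10
u_18 = 0·10 + 8·2 = 5
u_19 = 0·5 + 8·10 = 3
u_20 = 0·3 + 8·5 = 7
u_21 = 0·7 + 8·3 = 2
(u_20, u_21) = (7, 2) = (u_0, u_1), so the sequence has period 20.
396 ≡ 16 (mod 20), hence u_396 = u_16 = 2.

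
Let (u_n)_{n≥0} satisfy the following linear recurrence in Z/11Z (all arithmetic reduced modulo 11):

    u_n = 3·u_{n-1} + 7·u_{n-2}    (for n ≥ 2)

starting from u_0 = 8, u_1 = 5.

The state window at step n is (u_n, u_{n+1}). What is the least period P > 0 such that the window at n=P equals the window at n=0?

n=0: window = (8, 5)
n=1: window = (5, 5)
n=2: window = (5, 6)
n=3: window = (6, 9)
n=4: window = (9, 3)
n=5: window = (3, 6)
n=6: window = (6, 6)
n=7: window = (6, 5)
n=8: window = (5, 2)
n=9: window = (2, 8)
n=10: window = (8, 5)
window at n=10 equals window at n=0 → period = 10

10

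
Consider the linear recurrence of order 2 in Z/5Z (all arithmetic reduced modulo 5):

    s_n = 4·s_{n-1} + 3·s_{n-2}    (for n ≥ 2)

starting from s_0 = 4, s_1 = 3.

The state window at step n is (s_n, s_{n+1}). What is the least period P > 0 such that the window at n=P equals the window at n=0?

n=0: window = (4, 3)
n=1: window = (3, 4)
n=2: window = (4, 0)
n=3: window = (0, 2)
n=4: window = (2, 3)
n=5: window = (3, 3)
n=6: window = (3, 1)
n=7: window = (1, 3)
n=8: window = (3, 0)
n=9: window = (0, 4)
n=10: window = (4, 1)
n=11: window = (1, 1)
n=12: window = (1, 2)
n=13: window = (2, 1)
n=14: window = (1, 0)
n=15: window = (0, 3)
n=16: window = (3, 2)
n=17: window = (2, 2)
n=18: window = (2, 4)
n=19: window = (4, 2)
n=20: window = (2, 0)
n=21: window = (0, 1)
n=22: window = (1, 4)
n=23: window = (4, 4)
n=24: window = (4, 3)
window at n=24 equals window at n=0 → period = 24

24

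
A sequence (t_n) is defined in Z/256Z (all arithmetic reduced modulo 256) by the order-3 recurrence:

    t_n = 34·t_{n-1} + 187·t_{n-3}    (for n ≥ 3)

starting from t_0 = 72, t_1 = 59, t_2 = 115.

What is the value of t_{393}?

t_3 = 34·115 + 0·59 + 187·72 = 222
t_4 = 34·222 + 0·115 + 187·59 = 149
t_5 = 34·149 + 0·222 + 187·115 = 203
t_6 = 34·203 + 0·149 + 187·222 = 32
t_7 = 34·32 + 0·203 + 187·149 = 23
t_8 = 34·23 + 0·32 + 187·203 = 87
Continuing the recurrence:
  t_9 = 238;  t_10 = 105;  t_11 = 127;  t_12 = 184;  t_13 = 35;  t_14 = 107
  t_15 = 158;  t_16 = 141;  t_17 = 227;  t_18 = 144;  t_19 = 31;  t_20 = 239
  t_21 = 238;  t_22 = 65;  t_23 = 55;  t_24 = 40;  t_25 = 203;  t_26 = 35
  t_27 = 222;  t_28 = 197;  t_29 = 187;  t_30 = 0;  t_31 = 231;  t_32 = 71
  t_33 = 110;  t_34 = 89;  t_35 = 175;  t_36 = 152;  t_37 = 51;  t_38 = 155
  t_39 = 158;  t_40 = 61;  t_41 = 83;  t_42 = 112;  t_43 = 111;  t_44 = 95
  t_45 = 110;  t_46 = 177;  t_47 = 231;  t_48 = 8;  t_49 = 91;  t_50 = 211
  t_51 = 222;  t_52 = 245;  t_53 = 171;  t_54 = 224;  t_55 = 183;  t_56 = 55
  t_57 = 238;  t_58 = 73;  t_59 = 223;  t_60 = 120;  t_61 = 67;  t_62 = 203
  t_63 = 158;  t_64 = 237;  t_65 = 195;  t_66 = 80;  t_67 = 191;  t_68 = 207
  t_69 = 238;  t_70 = 33;  t_71 = 151;  t_72 = 232;  t_73 = 235;  t_74 = 131
  t_75 = 222;  t_76 = 37;  t_77 = 155;  t_78 = 192;  t_79 = 135;  t_80 = 39
  t_81 = 110;  t_82 = 57;  t_83 = 15;  t_84 = 88;  t_85 = 83;  t_86 = 251
  t_87 = 158;  t_88 = 157;  t_89 = 51;  t_90 = 48;  t_91 = 15;  t_92 = 63
  t_93 = 110;  t_94 = 145;  t_95 = 71;  t_96 = 200;  t_97 = 123;  t_98 = 51
  t_99 = 222;  t_100 = 85;  t_101 = 139;  t_102 = 160;  t_103 = 87;  t_104 = 23
  t_105 = 238;  t_106 = 41;  t_107 = 63;  t_108 = 56;  t_109 = 99;  t_110 = 43
  t_111 = 158;  t_112 = 77;  t_113 = 163;  t_114 = 16;  t_115 = 95;  t_116 = 175
  t_117 = 238;  t_118 = 1;  t_119 = 247;  t_120 = 168;  t_121 = 11;  t_122 = 227
  t_123 = 222;  t_124 = 133;  t_125 = 123;  t_126 = 128;  t_127 = 39;  t_128 = 7
  t_129 = 110;  t_130 = 25;  t_131 = 111;  t_132 = 24;  t_133 = 115;  t_134 = 91
  t_135 = 158;  t_136 = 253;  t_137 = 19;  t_138 = 240;  t_139 = 175;  t_140 = 31
  t_141 = 110;  t_142 = 113;  t_143 = 167;  t_144 = 136;  t_145 = 155;  t_146 = 147
  t_147 = 222;  t_148 = 181;  t_149 = 107;  t_150 = 96;  t_151 = 247;  t_152 = 247
  t_153 = 238;  t_154 = 9;  t_155 = 159;  t_156 = 248;  t_157 = 131;  t_158 = 139
  t_159 = 158;  t_160 = 173;  t_161 = 131;  t_162 = 208;  t_163 = 255;  t_164 = 143
  t_165 = 238;  t_166 = 225;  t_167 = 87;  t_168 = 104;  t_169 = 43;  t_170 = 67
  t_171 = 222;  t_172 = 229;  t_173 = 91;  t_174 = 64;  t_175 = 199;  t_176 = 231
  t_177 = 110;  t_178 = 249;  t_179 = 207;  t_180 = 216;  t_181 = 147;  t_182 = 187
  t_183 = 158;  t_184 = 93;  t_185 = 243;  t_186 = 176;  t_187 = 79;  t_188 = 255
  t_189 = 110;  t_190 = 81;  t_191 = 7;  t_192 = 72;  t_193 = 187;  t_194 = 243
  t_195 = 222;  t_196 = 21;  t_197 = 75;  t_198 = 32;  t_199 = 151;  t_200 = 215
  t_201 = 238;  t_202 = 233;  t_203 = 255;  t_204 = 184;  t_205 = 163;  t_206 = 235
  t_207 = 158;  t_208 = 13;  t_209 = 99;  t_210 = 144;  t_211 = 159;  t_212 = 111
  t_213 = 238;  t_214 = 193;  t_215 = 183;  t_216 = 40;  t_217 = 75;  t_218 = 163
  t_219 = 222;  t_220 = 69;  t_221 = 59;  t_222 = 0;  t_223 = 103;  t_224 = 199
  t_225 = 110;  t_226 = 217;  t_227 = 47;  t_228 = 152;  t_229 = 179;  t_230 = 27
  t_231 = 158;  t_232 = 189;  t_233 = 211;  t_234 = 112;  t_235 = 239;  t_236 = 223
  t_237 = 110;  t_238 = 49;  t_239 = 103;  t_240 = 8;  t_241 = 219;  t_242 = 83
  t_243 = 222;  t_244 = 117;  t_245 = 43;  t_246 = 224;  t_247 = 55;  t_248 = 183
  t_249 = 238;  t_250 = 201;  t_251 = 95;  t_252 = 120;  t_253 = 195;  t_254 = 75
  t_255 = 158;  t_256 = 109;  t_257 = 67;  t_258 = 80;  t_259 = 63;  t_260 = 79
  t_261 = 238;  t_262 = 161;  t_263 = 23;  t_264 = 232;  t_265 = 107;  t_266 = 3
  t_267 = 222;  t_268 = 165;  t_269 = 27;  t_270 = 192;  t_271 = 7;  t_272 = 167
  t_273 = 110;  t_274 = 185;  t_275 = 143;  t_276 = 88;  t_277 = 211;  t_278 = 123
  t_279 = 158;  t_280 = 29;  t_281 = 179;  t_282 = 48;  t_283 = 143;  t_284 = 191
  t_285 = 110;  t_286 = 17;  t_287 = 199;  t_288 = 200;  t_289 = 251;  t_290 = 179
  t_291 = 222;  t_292 = 213;  t_293 = 11;  t_294 = 160;  t_295 = 215;  t_296 = 151
  t_297 = 238;  t_298 = 169;  t_299 = 191;  t_300 = 56;  t_301 = 227;  t_302 = 171
  t_303 = 158;  t_304 = 205;  t_305 = 35;  t_306 = 16;  t_307 = 223;  t_308 = 47
  t_309 = 238;  t_310 = 129;  t_311 = 119;  t_312 = 168;  t_313 = 139;  t_314 = 99
  t_315 = 222;  t_316 = 5;  t_317 = 251;  t_318 = 128;  t_319 = 167;  t_320 = 135
  t_321 = 110;  t_322 = 153;  t_323 = 239;  t_324 = 24;  t_325 = 243;  t_326 = 219
  t_327 = 158;  t_328 = 125;  t_329 = 147;  t_330 = 240;  t_331 = 47;  t_332 = 159
  t_333 = 110;  t_334 = 241;  t_335 = 39;  t_336 = 136;  t_337 = 27;  t_338 = 19
  t_339 = 222;  t_340 = 53;  t_341 = 235;  t_342 = 96;  t_343 = 119;  t_344 = 119
  t_345 = 238;  t_346 = 137;  t_347 = 31;  t_348 = 248;  t_349 = 3;  t_350 = 11
  t_351 = 158;  t_352 = 45;  t_353 = 3;  t_354 = 208;  t_355 = 127;  t_356 = 15
  t_357 = 238;  t_358 = 97;  t_359 = 215;  t_360 = 104;  t_361 = 171;  t_362 = 195
  t_363 = 222;  t_364 = 101;  t_365 = 219;  t_366 = 64;  t_367 = 71;  t_368 = 103
  t_369 = 110;  t_370 = 121;  t_371 = 79;  t_372 = 216;  t_373 = 19;  t_374 = 59
  t_375 = 158;  t_376 = 221;  t_377 = 115;  t_378 = 176;  t_379 = 207;  t_380 = 127
  t_381 = 110;  t_382 = 209;  t_383 = 135;  t_384 = 72;  t_385 = 59;  t_386 = 115
  t_387 = 222;  t_388 = 149;  t_389 = 203;  t_390 = 32;  t_391 = 23
t_392 = 34·23 + 0·32 + 187·203 = 87
t_393 = 34·87 + 0·23 + 187·32 = 238

238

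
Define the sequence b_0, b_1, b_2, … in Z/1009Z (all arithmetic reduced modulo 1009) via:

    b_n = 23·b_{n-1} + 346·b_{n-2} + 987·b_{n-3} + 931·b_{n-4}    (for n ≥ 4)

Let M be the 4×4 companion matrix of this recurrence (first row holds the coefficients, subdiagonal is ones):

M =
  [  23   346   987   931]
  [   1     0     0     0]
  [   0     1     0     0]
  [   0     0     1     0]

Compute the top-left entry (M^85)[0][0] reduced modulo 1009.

(M^85)[0][0] is the top entry after applying M 85 times to the unit state (1, 0, 0, 0). Equivalently it is h_{88} for the auxiliary sequence (h_n) obeying the same recurrence with h_3 = 1 and h_i = 0 for 0 ≤ i < 3:
h_4 = 23·1 + 346·0 + 987·0 + 931·0 = 23
h_5 = 23·23 + 346·1 + 987·0 + 931·0 = 875
h_6 = 23·875 + 346·23 + 987·1 + 931·0 = 818
h_7 = 23·818 + 346·875 + 987·23 + 931·1 = 118
h_8 = 23·118 + 346·818 + 987·875 + 931·23 = 340
h_9 = 23·340 + 346·118 + 987·818 + 931·875 = 744
h_10 = 23·744 + 346·340 + 987·118 + 931·818 = 749
h_11 = 23·749 + 346·744 + 987·340 + 931·118 = 672
h_12 = 23·672 + 346·749 + 987·744 + 931·340 = 661
h_13 = 23·661 + 346·672 + 987·749 + 931·744 = 666
h_14 = 23·666 + 346·661 + 987·672 + 931·749 = 297
h_15 = 23·297 + 346·666 + 987·661 + 931·672 = 797
h_16 = 23·797 + 346·297 + 987·666 + 931·661 = 397
h_17 = 23·397 + 346·797 + 987·297 + 931·666 = 395
h_18 = 23·395 + 346·397 + 987·797 + 931·297 = 811
h_19 = 23·811 + 346·395 + 987·397 + 931·797 = 676
h_20 = 23·676 + 346·811 + 987·395 + 931·397 = 212
h_21 = 23·212 + 346·676 + 987·811 + 931·395 = 428
h_22 = 23·428 + 346·212 + 987·676 + 931·811 = 21
h_23 = 23·21 + 346·428 + 987·212 + 931·676 = 369
h_24 = 23·369 + 346·21 + 987·428 + 931·212 = 900
h_25 = 23·900 + 346·369 + 987·21 + 931·428 = 511
h_26 = 23·511 + 346·900 + 987·369 + 931·21 = 607
h_27 = 23·607 + 346·511 + 987·900 + 931·369 = 925
h_28 = 23·925 + 346·607 + 987·511 + 931·900 = 523
h_29 = 23·523 + 346·925 + 987·607 + 931·511 = 383
h_30 = 23·383 + 346·523 + 987·925 + 931·607 = 991
h_31 = 23·991 + 346·383 + 987·523 + 931·925 = 16
h_32 = 23·16 + 346·991 + 987·383 + 931·523 = 415
h_33 = 23·415 + 346·16 + 987·991 + 931·383 = 738
h_34 = 23·738 + 346·415 + 987·16 + 931·991 = 176
h_35 = 23·176 + 346·738 + 987·415 + 931·16 = 804
h_36 = 23·804 + 346·176 + 987·738 + 931·415 = 512
h_37 = 23·512 + 346·804 + 987·176 + 931·738 = 490
h_38 = 23·490 + 346·512 + 987·804 + 931·176 = 611
h_39 = 23·611 + 346·490 + 987·512 + 931·804 = 645
h_40 = 23·645 + 346·611 + 987·490 + 931·512 = 968
h_41 = 23·968 + 346·645 + 987·611 + 931·490 = 44
h_42 = 23·44 + 346·968 + 987·645 + 931·611 = 653
h_43 = 23·653 + 346·44 + 987·968 + 931·645 = 6
h_44 = 23·6 + 346·653 + 987·44 + 931·968 = 272
h_45 = 23·272 + 346·6 + 987·653 + 931·44 = 624
h_46 = 23·624 + 346·272 + 987·6 + 931·653 = 894
h_47 = 23·894 + 346·624 + 987·272 + 931·6 = 971
h_48 = 23·971 + 346·894 + 987·624 + 931·272 = 67
h_49 = 23·67 + 346·971 + 987·894 + 931·624 = 773
h_50 = 23·773 + 346·67 + 987·971 + 931·894 = 317
h_51 = 23·317 + 346·773 + 987·67 + 931·971 = 782
h_52 = 23·782 + 346·317 + 987·773 + 931·67 = 500
h_53 = 23·500 + 346·782 + 987·317 + 931·773 = 896
h_54 = 23·896 + 346·500 + 987·782 + 931·317 = 328
h_55 = 23·328 + 346·896 + 987·500 + 931·782 = 377
h_56 = 23·377 + 346·328 + 987·896 + 931·500 = 889
h_57 = 23·889 + 346·377 + 987·328 + 931·896 = 128
h_58 = 23·128 + 346·889 + 987·377 + 931·328 = 194
h_59 = 23·194 + 346·128 + 987·889 + 931·377 = 795
h_60 = 23·795 + 346·194 + 987·128 + 931·889 = 134
h_61 = 23·134 + 346·795 + 987·194 + 931·128 = 551
h_62 = 23·551 + 346·134 + 987·795 + 931·194 = 181
h_63 = 23·181 + 346·551 + 987·134 + 931·795 = 699
h_64 = 23·699 + 346·181 + 987·551 + 931·134 = 634
h_65 = 23·634 + 346·699 + 987·181 + 931·551 = 613
h_66 = 23·613 + 346·634 + 987·699 + 931·181 = 149
h_67 = 23·149 + 346·613 + 987·634 + 931·699 = 750
h_68 = 23·750 + 346·149 + 987·613 + 931·634 = 821
h_69 = 23·821 + 346·750 + 987·149 + 931·613 = 266
h_70 = 23·266 + 346·821 + 987·750 + 931·149 = 731
h_71 = 23·731 + 346·266 + 987·821 + 931·750 = 1008
h_72 = 23·1008 + 346·731 + 987·266 + 931·821 = 384
h_73 = 23·384 + 346·1008 + 987·731 + 931·266 = 917
h_74 = 23·917 + 346·384 + 987·1008 + 931·731 = 95
h_75 = 23·95 + 346·917 + 987·384 + 931·1008 = 325
h_76 = 23·325 + 346·95 + 987·917 + 931·384 = 309
h_77 = 23·309 + 346·325 + 987·95 + 931·917 = 536
h_78 = 23·536 + 346·309 + 987·325 + 931·95 = 755
h_79 = 23·755 + 346·536 + 987·309 + 931·325 = 152
h_80 = 23·152 + 346·755 + 987·536 + 931·309 = 798
h_81 = 23·798 + 346·152 + 987·755 + 931·536 = 420
h_82 = 23·420 + 346·798 + 987·152 + 931·755 = 545
h_83 = 23·545 + 346·420 + 987·798 + 931·152 = 300
h_84 = 23·300 + 346·545 + 987·420 + 931·798 = 888
h_85 = 23·888 + 346·300 + 987·545 + 931·420 = 772
h_86 = 23·772 + 346·888 + 987·300 + 931·545 = 437
h_87 = 23·437 + 346·772 + 987·888 + 931·300 = 139
h_88 = 23·139 + 346·437 + 987·772 + 931·888 = 548

548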